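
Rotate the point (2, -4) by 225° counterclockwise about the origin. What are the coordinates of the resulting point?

Rotation matrix for 225°: [[cos 225°, -sin 225°], [sin 225°, cos 225°]] ≈ [[-0.707107, 0.707107], [-0.707107, -0.707107]]
[[-0.707107, 0.707107], [-0.707107, -0.707107]] × [2, -4]ᵀ ≈ [-4.2426, 1.4142]ᵀ
Result: (-4.2426, 1.4142)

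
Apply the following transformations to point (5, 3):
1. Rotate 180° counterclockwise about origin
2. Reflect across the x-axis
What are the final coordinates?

Step 1: Rotate 180° → (-5, -3)
Step 2: Reflect across x-axis → (-5, 3)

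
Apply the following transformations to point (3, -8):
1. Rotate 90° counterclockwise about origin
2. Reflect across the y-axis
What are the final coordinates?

Step 1: Rotate 90° → (8, 3)
Step 2: Reflect across y-axis → (-8, 3)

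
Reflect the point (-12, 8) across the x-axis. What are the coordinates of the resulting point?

Reflection across x-axis: (-12, 8) → (-12, -8)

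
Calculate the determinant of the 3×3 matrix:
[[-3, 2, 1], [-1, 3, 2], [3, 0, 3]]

Expansion along first row:
det = -3·det([[3,2],[0,3]]) - 2·det([[-1,2],[3,3]]) + 1·det([[-1,3],[3,0]])
    = -3·(3·3 - 2·0) - 2·(-1·3 - 2·3) + 1·(-1·0 - 3·3)
    = -3·9 - 2·-9 + 1·-9
    = -27 + 18 + -9 = -18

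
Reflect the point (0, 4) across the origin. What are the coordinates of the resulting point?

Reflection across origin: (0, 4) → (0, -4)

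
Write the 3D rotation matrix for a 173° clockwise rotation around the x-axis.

Rotation matrix for clockwise 173° around x-axis:
A clockwise rotation by 173° is a counterclockwise rotation by -173°.
cos(-173°) = -0.9925, sin(-173°) = -0.1219
Result: [[1, 0, 0], [0, -0.9925, 0.1219], [0, -0.1219, -0.9925]]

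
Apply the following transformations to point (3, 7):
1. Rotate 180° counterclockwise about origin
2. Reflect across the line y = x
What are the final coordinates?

Step 1: Rotate 180° → (-3, -7)
Step 2: Reflect across line y = x → (-7, -3)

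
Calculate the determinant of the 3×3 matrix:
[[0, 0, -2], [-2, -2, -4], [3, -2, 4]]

Expansion along first row:
det = 0·det([[-2,-4],[-2,4]]) - 0·det([[-2,-4],[3,4]]) + -2·det([[-2,-2],[3,-2]])
    = 0·(-2·4 - -4·-2) - 0·(-2·4 - -4·3) + -2·(-2·-2 - -2·3)
    = 0·-16 - 0·4 + -2·10
    = 0 + 0 + -20 = -20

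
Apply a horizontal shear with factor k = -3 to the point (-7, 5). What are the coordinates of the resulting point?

Shear matrix for horizontal shear with factor k = -3:
[[1, -3], [0, 1]]
Result: (-7, 5) → (-22, 5)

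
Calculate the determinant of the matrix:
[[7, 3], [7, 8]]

For a 2×2 matrix [[a, b], [c, d]], det = ad - bc
det = (7)(8) - (3)(7) = 56 - 21 = 35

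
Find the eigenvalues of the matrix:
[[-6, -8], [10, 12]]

Characteristic equation: det(A - λI) = 0
λ² - (trace)λ + (det) = 0
trace = -6 + 12 = 6, det = (-6)(12) - (-8)(10) = 8
λ² - (6)λ + (8) = 0
λ = (6 ± √((6)² - 4·(8))) / 2 = (6 ± √4) / 2
Solving: λ = 2, 4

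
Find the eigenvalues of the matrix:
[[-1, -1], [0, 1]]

Characteristic equation: det(A - λI) = 0
λ² - (trace)λ + (det) = 0
trace = -1 + 1 = 0, det = (-1)(1) - (-1)(0) = -1
λ² - (0)λ + (-1) = 0
λ = (0 ± √((0)² - 4·(-1))) / 2 = (0 ± √4) / 2
Solving: λ = -1, 1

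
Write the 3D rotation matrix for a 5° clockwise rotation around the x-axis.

Rotation matrix for clockwise 5° around x-axis:
A clockwise rotation by 5° is a counterclockwise rotation by -5°.
cos(-5°) = 0.9962, sin(-5°) = -0.0872
Result: [[1, 0, 0], [0, 0.9962, 0.0872], [0, -0.0872, 0.9962]]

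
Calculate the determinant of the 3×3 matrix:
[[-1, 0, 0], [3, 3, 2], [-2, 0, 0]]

Expansion along first row:
det = -1·det([[3,2],[0,0]]) - 0·det([[3,2],[-2,0]]) + 0·det([[3,3],[-2,0]])
    = -1·(3·0 - 2·0) - 0·(3·0 - 2·-2) + 0·(3·0 - 3·-2)
    = -1·0 - 0·4 + 0·6
    = 0 + 0 + 0 = 0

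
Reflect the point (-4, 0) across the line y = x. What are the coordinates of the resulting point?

Reflection across line y = x: (-4, 0) → (0, -4)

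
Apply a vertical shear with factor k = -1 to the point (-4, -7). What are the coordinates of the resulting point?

Shear matrix for vertical shear with factor k = -1:
[[1, 0], [-1, 1]]
Result: (-4, -7) → (-4, -3)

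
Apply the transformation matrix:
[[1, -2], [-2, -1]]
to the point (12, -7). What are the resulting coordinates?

Matrix multiplication:
[[1, -2], [-2, -1]] × [12, -7]ᵀ
= [(1)(12) + (-2)(-7), (-2)(12) + (-1)(-7)]ᵀ
= [26, -17]ᵀ
Result: (26, -17)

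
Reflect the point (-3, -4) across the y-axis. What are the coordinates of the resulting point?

Reflection across y-axis: (-3, -4) → (3, -4)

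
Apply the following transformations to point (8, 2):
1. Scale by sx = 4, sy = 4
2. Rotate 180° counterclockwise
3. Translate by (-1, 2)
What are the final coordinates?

Step 1: Scale → (32, 8)
Step 2: Rotate 180° → (-32, -8)
Step 3: Translate → (-33, -6)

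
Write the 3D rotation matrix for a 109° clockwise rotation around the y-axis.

Rotation matrix for clockwise 109° around y-axis:
A clockwise rotation by 109° is a counterclockwise rotation by -109°.
cos(-109°) = -0.3256, sin(-109°) = -0.9455
Result: [[-0.3256, 0, -0.9455], [0, 1, 0], [0.9455, 0, -0.3256]]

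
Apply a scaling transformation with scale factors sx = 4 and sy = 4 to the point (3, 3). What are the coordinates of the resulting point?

Scaling matrix:
[[4, 0], [0, 4]]
Result: (3 × 4, 3 × 4) = (12, 12)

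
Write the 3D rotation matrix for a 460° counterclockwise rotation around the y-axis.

Rotation matrix for counterclockwise 460° around y-axis:
cos(460°) = -0.1736, sin(460°) = 0.9848
Result: [[-0.1736, 0, 0.9848], [0, 1, 0], [-0.9848, 0, -0.1736]]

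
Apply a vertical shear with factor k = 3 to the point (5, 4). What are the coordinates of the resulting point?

Shear matrix for vertical shear with factor k = 3:
[[1, 0], [3, 1]]
Result: (5, 4) → (5, 19)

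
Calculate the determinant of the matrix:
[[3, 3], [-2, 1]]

For a 2×2 matrix [[a, b], [c, d]], det = ad - bc
det = (3)(1) - (3)(-2) = 3 - -6 = 9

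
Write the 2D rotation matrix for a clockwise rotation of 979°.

Rotation matrix formula: [[cos θ, -sin θ], [sin θ, cos θ]]
A clockwise rotation by 979° is equivalent to a counterclockwise rotation by -979°.
For θ = -979°:
cos(-979°) = -0.1908
sin(-979°) = 0.9816
Result: [[-0.1908, -0.9816], [0.9816, -0.1908]]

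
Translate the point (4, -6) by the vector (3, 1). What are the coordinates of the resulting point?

Translation by (3, 1) (homogeneous matrix [[1, 0, 3], [0, 1, 1], [0, 0, 1]]):
x' = 4 + 3 = 7
y' = -6 + 1 = -5
Result: (7, -5)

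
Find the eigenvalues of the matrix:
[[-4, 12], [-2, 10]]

Characteristic equation: det(A - λI) = 0
λ² - (trace)λ + (det) = 0
trace = -4 + 10 = 6, det = (-4)(10) - (12)(-2) = -16
λ² - (6)λ + (-16) = 0
λ = (6 ± √((6)² - 4·(-16))) / 2 = (6 ± √100) / 2
Solving: λ = -2, 8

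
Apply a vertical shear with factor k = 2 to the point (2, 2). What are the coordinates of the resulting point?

Shear matrix for vertical shear with factor k = 2:
[[1, 0], [2, 1]]
Result: (2, 2) → (2, 6)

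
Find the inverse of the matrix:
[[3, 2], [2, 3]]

For [[a,b],[c,d]], inverse = (1/det)·[[d,-b],[-c,a]]
det = (3)(3) - (2)(2) = 9 - 4 = 5
Inverse = (1/5)·[[3, -2], [-2, 3]]
= [[3/5, -2/5], [-2/5, 3/5]]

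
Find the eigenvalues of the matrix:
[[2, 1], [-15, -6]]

Characteristic equation: det(A - λI) = 0
λ² - (trace)λ + (det) = 0
trace = 2 + -6 = -4, det = (2)(-6) - (1)(-15) = 3
λ² - (-4)λ + (3) = 0
λ = (-4 ± √((-4)² - 4·(3))) / 2 = (-4 ± √4) / 2
Solving: λ = -3, -1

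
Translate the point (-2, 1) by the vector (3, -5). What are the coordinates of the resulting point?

Translation by (3, -5) (homogeneous matrix [[1, 0, 3], [0, 1, -5], [0, 0, 1]]):
x' = -2 + 3 = 1
y' = 1 + -5 = -4
Result: (1, -4)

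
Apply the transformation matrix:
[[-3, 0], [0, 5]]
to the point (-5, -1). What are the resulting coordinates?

Matrix multiplication:
[[-3, 0], [0, 5]] × [-5, -1]ᵀ
= [(-3)(-5) + (0)(-1), (0)(-5) + (5)(-1)]ᵀ
= [15, -5]ᵀ
Result: (15, -5)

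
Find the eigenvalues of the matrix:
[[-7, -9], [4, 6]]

Characteristic equation: det(A - λI) = 0
λ² - (trace)λ + (det) = 0
trace = -7 + 6 = -1, det = (-7)(6) - (-9)(4) = -6
λ² - (-1)λ + (-6) = 0
λ = (-1 ± √((-1)² - 4·(-6))) / 2 = (-1 ± √25) / 2
Solving: λ = -3, 2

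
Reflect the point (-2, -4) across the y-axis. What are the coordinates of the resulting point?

Reflection across y-axis: (-2, -4) → (2, -4)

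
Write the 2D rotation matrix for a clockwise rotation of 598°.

Rotation matrix formula: [[cos θ, -sin θ], [sin θ, cos θ]]
A clockwise rotation by 598° is equivalent to a counterclockwise rotation by -598°.
For θ = -598°:
cos(-598°) = -0.5299
sin(-598°) = 0.8480
Result: [[-0.5299, -0.8480], [0.8480, -0.5299]]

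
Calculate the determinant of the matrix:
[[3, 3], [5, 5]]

For a 2×2 matrix [[a, b], [c, d]], det = ad - bc
det = (3)(5) - (3)(5) = 15 - 15 = 0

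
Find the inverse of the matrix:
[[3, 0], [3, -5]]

For [[a,b],[c,d]], inverse = (1/det)·[[d,-b],[-c,a]]
det = (3)(-5) - (0)(3) = -15 - 0 = -15
Inverse = (1/-15)·[[-5, 0], [-3, 3]]
= [[1/3, 0], [1/5, -1/5]]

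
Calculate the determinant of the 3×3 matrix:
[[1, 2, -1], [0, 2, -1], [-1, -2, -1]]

Expansion along first row:
det = 1·det([[2,-1],[-2,-1]]) - 2·det([[0,-1],[-1,-1]]) + -1·det([[0,2],[-1,-2]])
    = 1·(2·-1 - -1·-2) - 2·(0·-1 - -1·-1) + -1·(0·-2 - 2·-1)
    = 1·-4 - 2·-1 + -1·2
    = -4 + 2 + -2 = -4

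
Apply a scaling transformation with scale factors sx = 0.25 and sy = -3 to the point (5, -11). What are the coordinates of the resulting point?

Scaling matrix:
[[0.25, 0], [0, -3]]
Result: (5 × 0.25, -11 × -3) = (1.25, 33)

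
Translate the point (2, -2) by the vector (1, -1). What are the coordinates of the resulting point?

Translation by (1, -1) (homogeneous matrix [[1, 0, 1], [0, 1, -1], [0, 0, 1]]):
x' = 2 + 1 = 3
y' = -2 + -1 = -3
Result: (3, -3)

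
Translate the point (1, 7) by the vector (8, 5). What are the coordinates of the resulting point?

Translation by (8, 5) (homogeneous matrix [[1, 0, 8], [0, 1, 5], [0, 0, 1]]):
x' = 1 + 8 = 9
y' = 7 + 5 = 12
Result: (9, 12)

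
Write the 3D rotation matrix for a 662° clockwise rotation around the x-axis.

Rotation matrix for clockwise 662° around x-axis:
A clockwise rotation by 662° is a counterclockwise rotation by -662°.
cos(-662°) = 0.5299, sin(-662°) = 0.8480
Result: [[1, 0, 0], [0, 0.5299, -0.8480], [0, 0.8480, 0.5299]]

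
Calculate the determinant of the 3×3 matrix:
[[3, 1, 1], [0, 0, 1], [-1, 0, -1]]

Expansion along first row:
det = 3·det([[0,1],[0,-1]]) - 1·det([[0,1],[-1,-1]]) + 1·det([[0,0],[-1,0]])
    = 3·(0·-1 - 1·0) - 1·(0·-1 - 1·-1) + 1·(0·0 - 0·-1)
    = 3·0 - 1·1 + 1·0
    = 0 + -1 + 0 = -1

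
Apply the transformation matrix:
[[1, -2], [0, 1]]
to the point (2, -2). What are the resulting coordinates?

Matrix multiplication:
[[1, -2], [0, 1]] × [2, -2]ᵀ
= [(1)(2) + (-2)(-2), (0)(2) + (1)(-2)]ᵀ
= [6, -2]ᵀ
Result: (6, -2)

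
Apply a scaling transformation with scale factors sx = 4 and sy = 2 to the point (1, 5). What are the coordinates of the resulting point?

Scaling matrix:
[[4, 0], [0, 2]]
Result: (1 × 4, 5 × 2) = (4, 10)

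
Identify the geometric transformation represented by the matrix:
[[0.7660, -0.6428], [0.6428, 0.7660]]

This matrix represents: rotation by 40° counterclockwise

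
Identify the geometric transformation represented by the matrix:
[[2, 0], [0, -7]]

This matrix represents: non-uniform scaling by sx = 2, sy = -7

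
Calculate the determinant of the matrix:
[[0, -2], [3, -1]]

For a 2×2 matrix [[a, b], [c, d]], det = ad - bc
det = (0)(-1) - (-2)(3) = 0 - -6 = 6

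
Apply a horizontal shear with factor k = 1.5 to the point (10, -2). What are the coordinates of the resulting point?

Shear matrix for horizontal shear with factor k = 1.5:
[[1, 1.50], [0, 1]]
Result: (10, -2) → (7, -2)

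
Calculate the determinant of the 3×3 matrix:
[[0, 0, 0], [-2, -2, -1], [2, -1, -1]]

Expansion along first row:
det = 0·det([[-2,-1],[-1,-1]]) - 0·det([[-2,-1],[2,-1]]) + 0·det([[-2,-2],[2,-1]])
    = 0·(-2·-1 - -1·-1) - 0·(-2·-1 - -1·2) + 0·(-2·-1 - -2·2)
    = 0·1 - 0·4 + 0·6
    = 0 + 0 + 0 = 0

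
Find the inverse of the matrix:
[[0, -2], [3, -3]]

For [[a,b],[c,d]], inverse = (1/det)·[[d,-b],[-c,a]]
det = (0)(-3) - (-2)(3) = 0 - -6 = 6
Inverse = (1/6)·[[-3, 2], [-3, 0]]
= [[-1/2, 1/3], [-1/2, 0]]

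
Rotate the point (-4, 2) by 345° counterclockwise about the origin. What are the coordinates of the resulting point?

Rotation matrix for 345°: [[cos 345°, -sin 345°], [sin 345°, cos 345°]] ≈ [[0.965926, 0.258819], [-0.258819, 0.965926]]
[[0.965926, 0.258819], [-0.258819, 0.965926]] × [-4, 2]ᵀ ≈ [-3.3461, 2.9671]ᵀ
Result: (-3.3461, 2.9671)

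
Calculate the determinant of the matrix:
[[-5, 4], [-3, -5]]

For a 2×2 matrix [[a, b], [c, d]], det = ad - bc
det = (-5)(-5) - (4)(-3) = 25 - -12 = 37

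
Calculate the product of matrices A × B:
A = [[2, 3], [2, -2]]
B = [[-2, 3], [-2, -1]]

Matrix multiplication:
C[0][0] = 2×-2 + 3×-2 = -10
C[0][1] = 2×3 + 3×-1 = 3
C[1][0] = 2×-2 + -2×-2 = 0
C[1][1] = 2×3 + -2×-1 = 8
Result: [[-10, 3], [0, 8]]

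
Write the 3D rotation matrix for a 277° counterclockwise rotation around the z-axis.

Rotation matrix for counterclockwise 277° around z-axis:
cos(277°) = 0.1219, sin(277°) = -0.9925
Result: [[0.1219, 0.9925, 0], [-0.9925, 0.1219, 0], [0, 0, 1]]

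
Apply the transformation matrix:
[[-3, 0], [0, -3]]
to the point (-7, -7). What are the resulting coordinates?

Matrix multiplication:
[[-3, 0], [0, -3]] × [-7, -7]ᵀ
= [(-3)(-7) + (0)(-7), (0)(-7) + (-3)(-7)]ᵀ
= [21, 21]ᵀ
Result: (21, 21)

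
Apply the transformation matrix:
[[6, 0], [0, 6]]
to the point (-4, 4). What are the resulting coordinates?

Matrix multiplication:
[[6, 0], [0, 6]] × [-4, 4]ᵀ
= [(6)(-4) + (0)(4), (0)(-4) + (6)(4)]ᵀ
= [-24, 24]ᵀ
Result: (-24, 24)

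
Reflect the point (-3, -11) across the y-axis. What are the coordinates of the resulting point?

Reflection across y-axis: (-3, -11) → (3, -11)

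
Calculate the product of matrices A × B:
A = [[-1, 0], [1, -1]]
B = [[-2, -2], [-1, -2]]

Matrix multiplication:
C[0][0] = -1×-2 + 0×-1 = 2
C[0][1] = -1×-2 + 0×-2 = 2
C[1][0] = 1×-2 + -1×-1 = -1
C[1][1] = 1×-2 + -1×-2 = 0
Result: [[2, 2], [-1, 0]]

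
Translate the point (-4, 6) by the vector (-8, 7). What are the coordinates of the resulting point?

Translation by (-8, 7) (homogeneous matrix [[1, 0, -8], [0, 1, 7], [0, 0, 1]]):
x' = -4 + -8 = -12
y' = 6 + 7 = 13
Result: (-12, 13)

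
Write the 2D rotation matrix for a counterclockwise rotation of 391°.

Rotation matrix formula: [[cos θ, -sin θ], [sin θ, cos θ]]
For θ = 391°:
cos(391°) = 0.8572
sin(391°) = 0.5150
Result: [[0.8572, -0.5150], [0.5150, 0.8572]]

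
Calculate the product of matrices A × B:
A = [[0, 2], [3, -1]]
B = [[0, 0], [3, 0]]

Matrix multiplication:
C[0][0] = 0×0 + 2×3 = 6
C[0][1] = 0×0 + 2×0 = 0
C[1][0] = 3×0 + -1×3 = -3
C[1][1] = 3×0 + -1×0 = 0
Result: [[6, 0], [-3, 0]]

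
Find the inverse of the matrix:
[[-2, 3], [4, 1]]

For [[a,b],[c,d]], inverse = (1/det)·[[d,-b],[-c,a]]
det = (-2)(1) - (3)(4) = -2 - 12 = -14
Inverse = (1/-14)·[[1, -3], [-4, -2]]
= [[-1/14, 3/14], [2/7, 1/7]]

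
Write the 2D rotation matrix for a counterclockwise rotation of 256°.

Rotation matrix formula: [[cos θ, -sin θ], [sin θ, cos θ]]
For θ = 256°:
cos(256°) = -0.2419
sin(256°) = -0.9703
Result: [[-0.2419, 0.9703], [-0.9703, -0.2419]]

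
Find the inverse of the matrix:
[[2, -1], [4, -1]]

For [[a,b],[c,d]], inverse = (1/det)·[[d,-b],[-c,a]]
det = (2)(-1) - (-1)(4) = -2 - -4 = 2
Inverse = (1/2)·[[-1, 1], [-4, 2]]
= [[-1/2, 1/2], [-2, 1]]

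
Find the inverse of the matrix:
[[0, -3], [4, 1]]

For [[a,b],[c,d]], inverse = (1/det)·[[d,-b],[-c,a]]
det = (0)(1) - (-3)(4) = 0 - -12 = 12
Inverse = (1/12)·[[1, 3], [-4, 0]]
= [[1/12, 1/4], [-1/3, 0]]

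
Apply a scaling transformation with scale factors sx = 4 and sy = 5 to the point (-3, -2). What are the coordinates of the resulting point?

Scaling matrix:
[[4, 0], [0, 5]]
Result: (-3 × 4, -2 × 5) = (-12, -10)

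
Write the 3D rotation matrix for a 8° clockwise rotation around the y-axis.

Rotation matrix for clockwise 8° around y-axis:
A clockwise rotation by 8° is a counterclockwise rotation by -8°.
cos(-8°) = 0.9903, sin(-8°) = -0.1392
Result: [[0.9903, 0, -0.1392], [0, 1, 0], [0.1392, 0, 0.9903]]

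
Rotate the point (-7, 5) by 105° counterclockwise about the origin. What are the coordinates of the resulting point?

Rotation matrix for 105°: [[cos 105°, -sin 105°], [sin 105°, cos 105°]] ≈ [[-0.258819, -0.965926], [0.965926, -0.258819]]
[[-0.258819, -0.965926], [0.965926, -0.258819]] × [-7, 5]ᵀ ≈ [-3.0179, -8.0556]ᵀ
Result: (-3.0179, -8.0556)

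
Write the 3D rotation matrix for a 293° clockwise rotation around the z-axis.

Rotation matrix for clockwise 293° around z-axis:
A clockwise rotation by 293° is a counterclockwise rotation by -293°.
cos(-293°) = 0.3907, sin(-293°) = 0.9205
Result: [[0.3907, -0.9205, 0], [0.9205, 0.3907, 0], [0, 0, 1]]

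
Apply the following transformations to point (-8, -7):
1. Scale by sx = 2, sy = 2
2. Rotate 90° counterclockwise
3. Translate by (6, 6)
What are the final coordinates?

Step 1: Scale → (-16, -14)
Step 2: Rotate 90° → (14, -16)
Step 3: Translate → (20, -10)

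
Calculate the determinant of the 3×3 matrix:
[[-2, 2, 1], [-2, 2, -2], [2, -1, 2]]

Expansion along first row:
det = -2·det([[2,-2],[-1,2]]) - 2·det([[-2,-2],[2,2]]) + 1·det([[-2,2],[2,-1]])
    = -2·(2·2 - -2·-1) - 2·(-2·2 - -2·2) + 1·(-2·-1 - 2·2)
    = -2·2 - 2·0 + 1·-2
    = -4 + 0 + -2 = -6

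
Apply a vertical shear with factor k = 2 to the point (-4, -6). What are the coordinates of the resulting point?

Shear matrix for vertical shear with factor k = 2:
[[1, 0], [2, 1]]
Result: (-4, -6) → (-4, -14)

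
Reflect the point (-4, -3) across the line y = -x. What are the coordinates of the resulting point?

Reflection across line y = -x: (-4, -3) → (3, 4)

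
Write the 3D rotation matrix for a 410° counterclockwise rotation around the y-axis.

Rotation matrix for counterclockwise 410° around y-axis:
cos(410°) = 0.6428, sin(410°) = 0.7660
Result: [[0.6428, 0, 0.7660], [0, 1, 0], [-0.7660, 0, 0.6428]]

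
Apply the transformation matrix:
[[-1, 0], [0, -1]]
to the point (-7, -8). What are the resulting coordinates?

Matrix multiplication:
[[-1, 0], [0, -1]] × [-7, -8]ᵀ
= [(-1)(-7) + (0)(-8), (0)(-7) + (-1)(-8)]ᵀ
= [7, 8]ᵀ
Result: (7, 8)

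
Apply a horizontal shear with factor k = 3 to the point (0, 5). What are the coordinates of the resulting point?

Shear matrix for horizontal shear with factor k = 3:
[[1, 3], [0, 1]]
Result: (0, 5) → (15, 5)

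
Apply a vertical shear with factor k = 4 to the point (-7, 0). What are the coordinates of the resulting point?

Shear matrix for vertical shear with factor k = 4:
[[1, 0], [4, 1]]
Result: (-7, 0) → (-7, -28)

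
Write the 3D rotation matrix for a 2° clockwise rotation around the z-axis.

Rotation matrix for clockwise 2° around z-axis:
A clockwise rotation by 2° is a counterclockwise rotation by -2°.
cos(-2°) = 0.9994, sin(-2°) = -0.0349
Result: [[0.9994, 0.0349, 0], [-0.0349, 0.9994, 0], [0, 0, 1]]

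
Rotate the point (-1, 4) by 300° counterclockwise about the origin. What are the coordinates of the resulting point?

Rotation matrix for 300°: [[cos 300°, -sin 300°], [sin 300°, cos 300°]] ≈ [[0.500000, 0.866025], [-0.866025, 0.500000]]
[[0.500000, 0.866025], [-0.866025, 0.500000]] × [-1, 4]ᵀ ≈ [2.9641, 2.8660]ᵀ
Result: (2.9641, 2.8660)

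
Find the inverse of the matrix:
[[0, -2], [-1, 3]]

For [[a,b],[c,d]], inverse = (1/det)·[[d,-b],[-c,a]]
det = (0)(3) - (-2)(-1) = 0 - 2 = -2
Inverse = (1/-2)·[[3, 2], [1, 0]]
= [[-3/2, -1], [-1/2, 0]]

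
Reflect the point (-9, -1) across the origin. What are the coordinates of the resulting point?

Reflection across origin: (-9, -1) → (9, 1)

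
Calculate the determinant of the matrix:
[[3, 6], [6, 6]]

For a 2×2 matrix [[a, b], [c, d]], det = ad - bc
det = (3)(6) - (6)(6) = 18 - 36 = -18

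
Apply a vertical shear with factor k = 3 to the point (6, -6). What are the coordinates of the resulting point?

Shear matrix for vertical shear with factor k = 3:
[[1, 0], [3, 1]]
Result: (6, -6) → (6, 12)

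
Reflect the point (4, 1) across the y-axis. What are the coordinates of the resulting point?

Reflection across y-axis: (4, 1) → (-4, 1)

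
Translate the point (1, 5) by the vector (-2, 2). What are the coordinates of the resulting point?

Translation by (-2, 2) (homogeneous matrix [[1, 0, -2], [0, 1, 2], [0, 0, 1]]):
x' = 1 + -2 = -1
y' = 5 + 2 = 7
Result: (-1, 7)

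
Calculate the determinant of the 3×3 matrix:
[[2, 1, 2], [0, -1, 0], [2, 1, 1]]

Expansion along first row:
det = 2·det([[-1,0],[1,1]]) - 1·det([[0,0],[2,1]]) + 2·det([[0,-1],[2,1]])
    = 2·(-1·1 - 0·1) - 1·(0·1 - 0·2) + 2·(0·1 - -1·2)
    = 2·-1 - 1·0 + 2·2
    = -2 + 0 + 4 = 2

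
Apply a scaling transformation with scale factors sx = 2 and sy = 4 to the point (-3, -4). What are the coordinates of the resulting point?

Scaling matrix:
[[2, 0], [0, 4]]
Result: (-3 × 2, -4 × 4) = (-6, -16)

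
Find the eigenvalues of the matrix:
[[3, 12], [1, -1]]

Characteristic equation: det(A - λI) = 0
λ² - (trace)λ + (det) = 0
trace = 3 + -1 = 2, det = (3)(-1) - (12)(1) = -15
λ² - (2)λ + (-15) = 0
λ = (2 ± √((2)² - 4·(-15))) / 2 = (2 ± √64) / 2
Solving: λ = -3, 5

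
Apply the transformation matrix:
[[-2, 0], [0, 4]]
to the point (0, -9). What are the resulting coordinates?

Matrix multiplication:
[[-2, 0], [0, 4]] × [0, -9]ᵀ
= [(-2)(0) + (0)(-9), (0)(0) + (4)(-9)]ᵀ
= [0, -36]ᵀ
Result: (0, -36)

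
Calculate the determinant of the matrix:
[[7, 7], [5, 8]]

For a 2×2 matrix [[a, b], [c, d]], det = ad - bc
det = (7)(8) - (7)(5) = 56 - 35 = 21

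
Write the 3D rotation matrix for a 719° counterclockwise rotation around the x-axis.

Rotation matrix for counterclockwise 719° around x-axis:
cos(719°) = 0.9998, sin(719°) = -0.0175
Result: [[1, 0, 0], [0, 0.9998, 0.0175], [0, -0.0175, 0.9998]]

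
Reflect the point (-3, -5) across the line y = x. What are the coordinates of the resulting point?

Reflection across line y = x: (-3, -5) → (-5, -3)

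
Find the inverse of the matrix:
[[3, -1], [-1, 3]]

For [[a,b],[c,d]], inverse = (1/det)·[[d,-b],[-c,a]]
det = (3)(3) - (-1)(-1) = 9 - 1 = 8
Inverse = (1/8)·[[3, 1], [1, 3]]
= [[3/8, 1/8], [1/8, 3/8]]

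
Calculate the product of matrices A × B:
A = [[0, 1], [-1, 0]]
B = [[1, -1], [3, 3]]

Matrix multiplication:
C[0][0] = 0×1 + 1×3 = 3
C[0][1] = 0×-1 + 1×3 = 3
C[1][0] = -1×1 + 0×3 = -1
C[1][1] = -1×-1 + 0×3 = 1
Result: [[3, 3], [-1, 1]]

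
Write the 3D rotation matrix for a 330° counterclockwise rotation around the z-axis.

Rotation matrix for counterclockwise 330° around z-axis:
cos(330°) = √3/2, sin(330°) = -1/2
Result: [[√3/2, 1/2, 0], [-1/2, √3/2, 0], [0, 0, 1]]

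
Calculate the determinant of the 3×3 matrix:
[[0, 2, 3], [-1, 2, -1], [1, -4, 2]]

Expansion along first row:
det = 0·det([[2,-1],[-4,2]]) - 2·det([[-1,-1],[1,2]]) + 3·det([[-1,2],[1,-4]])
    = 0·(2·2 - -1·-4) - 2·(-1·2 - -1·1) + 3·(-1·-4 - 2·1)
    = 0·0 - 2·-1 + 3·2
    = 0 + 2 + 6 = 8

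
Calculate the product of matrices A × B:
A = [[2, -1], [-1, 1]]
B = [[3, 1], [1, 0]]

Matrix multiplication:
C[0][0] = 2×3 + -1×1 = 5
C[0][1] = 2×1 + -1×0 = 2
C[1][0] = -1×3 + 1×1 = -2
C[1][1] = -1×1 + 1×0 = -1
Result: [[5, 2], [-2, -1]]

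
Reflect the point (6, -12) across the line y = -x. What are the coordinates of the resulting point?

Reflection across line y = -x: (6, -12) → (12, -6)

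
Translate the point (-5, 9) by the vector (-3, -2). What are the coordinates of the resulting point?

Translation by (-3, -2) (homogeneous matrix [[1, 0, -3], [0, 1, -2], [0, 0, 1]]):
x' = -5 + -3 = -8
y' = 9 + -2 = 7
Result: (-8, 7)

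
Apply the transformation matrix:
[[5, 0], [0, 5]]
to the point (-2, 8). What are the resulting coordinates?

Matrix multiplication:
[[5, 0], [0, 5]] × [-2, 8]ᵀ
= [(5)(-2) + (0)(8), (0)(-2) + (5)(8)]ᵀ
= [-10, 40]ᵀ
Result: (-10, 40)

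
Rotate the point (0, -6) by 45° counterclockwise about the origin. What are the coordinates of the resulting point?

Rotation matrix for 45°: [[cos 45°, -sin 45°], [sin 45°, cos 45°]] ≈ [[0.707107, -0.707107], [0.707107, 0.707107]]
[[0.707107, -0.707107], [0.707107, 0.707107]] × [0, -6]ᵀ ≈ [4.2426, -4.2426]ᵀ
Result: (4.2426, -4.2426)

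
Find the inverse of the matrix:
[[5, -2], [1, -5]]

For [[a,b],[c,d]], inverse = (1/det)·[[d,-b],[-c,a]]
det = (5)(-5) - (-2)(1) = -25 - -2 = -23
Inverse = (1/-23)·[[-5, 2], [-1, 5]]
= [[5/23, -2/23], [1/23, -5/23]]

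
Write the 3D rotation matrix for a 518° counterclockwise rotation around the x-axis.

Rotation matrix for counterclockwise 518° around x-axis:
cos(518°) = -0.9272, sin(518°) = 0.3746
Result: [[1, 0, 0], [0, -0.9272, -0.3746], [0, 0.3746, -0.9272]]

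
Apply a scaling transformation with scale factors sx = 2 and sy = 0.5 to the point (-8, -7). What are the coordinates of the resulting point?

Scaling matrix:
[[2, 0], [0, 0.50]]
Result: (-8 × 2, -7 × 0.5) = (-16, -3.5)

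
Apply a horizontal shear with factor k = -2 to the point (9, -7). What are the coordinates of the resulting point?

Shear matrix for horizontal shear with factor k = -2:
[[1, -2], [0, 1]]
Result: (9, -7) → (23, -7)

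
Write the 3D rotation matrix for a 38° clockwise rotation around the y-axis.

Rotation matrix for clockwise 38° around y-axis:
A clockwise rotation by 38° is a counterclockwise rotation by -38°.
cos(-38°) = 0.7880, sin(-38°) = -0.6157
Result: [[0.7880, 0, -0.6157], [0, 1, 0], [0.6157, 0, 0.7880]]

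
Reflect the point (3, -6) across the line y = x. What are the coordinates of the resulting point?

Reflection across line y = x: (3, -6) → (-6, 3)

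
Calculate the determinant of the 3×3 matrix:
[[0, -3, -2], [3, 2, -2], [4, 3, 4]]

Expansion along first row:
det = 0·det([[2,-2],[3,4]]) - -3·det([[3,-2],[4,4]]) + -2·det([[3,2],[4,3]])
    = 0·(2·4 - -2·3) - -3·(3·4 - -2·4) + -2·(3·3 - 2·4)
    = 0·14 - -3·20 + -2·1
    = 0 + 60 + -2 = 58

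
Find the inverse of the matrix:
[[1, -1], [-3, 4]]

For [[a,b],[c,d]], inverse = (1/det)·[[d,-b],[-c,a]]
det = (1)(4) - (-1)(-3) = 4 - 3 = 1
Inverse = [[4, 1], [3, 1]]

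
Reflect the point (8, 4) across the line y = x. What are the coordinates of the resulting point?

Reflection across line y = x: (8, 4) → (4, 8)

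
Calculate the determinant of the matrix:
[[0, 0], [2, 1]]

For a 2×2 matrix [[a, b], [c, d]], det = ad - bc
det = (0)(1) - (0)(2) = 0 - 0 = 0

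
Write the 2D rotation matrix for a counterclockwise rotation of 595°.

Rotation matrix formula: [[cos θ, -sin θ], [sin θ, cos θ]]
For θ = 595°:
cos(595°) = -0.5736
sin(595°) = -0.8192
Result: [[-0.5736, 0.8192], [-0.8192, -0.5736]]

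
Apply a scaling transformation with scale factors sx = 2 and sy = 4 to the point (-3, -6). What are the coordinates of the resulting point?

Scaling matrix:
[[2, 0], [0, 4]]
Result: (-3 × 2, -6 × 4) = (-6, -24)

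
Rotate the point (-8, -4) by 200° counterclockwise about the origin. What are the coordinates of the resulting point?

Rotation matrix for 200°: [[cos 200°, -sin 200°], [sin 200°, cos 200°]] ≈ [[-0.939693, 0.342020], [-0.342020, -0.939693]]
[[-0.939693, 0.342020], [-0.342020, -0.939693]] × [-8, -4]ᵀ ≈ [6.1495, 6.4949]ᵀ
Result: (6.1495, 6.4949)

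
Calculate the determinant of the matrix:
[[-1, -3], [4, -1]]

For a 2×2 matrix [[a, b], [c, d]], det = ad - bc
det = (-1)(-1) - (-3)(4) = 1 - -12 = 13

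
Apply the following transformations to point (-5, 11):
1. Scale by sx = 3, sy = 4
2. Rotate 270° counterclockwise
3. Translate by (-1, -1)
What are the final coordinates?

Step 1: Scale → (-15, 44)
Step 2: Rotate 270° → (44, 15)
Step 3: Translate → (43, 14)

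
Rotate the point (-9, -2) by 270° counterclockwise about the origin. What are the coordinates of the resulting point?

Rotation matrix for 270°: [[cos 270°, -sin 270°], [sin 270°, cos 270°]] = [[0, 1], [-1, 0]]
[[0, 1], [-1, 0]] × [-9, -2]ᵀ = [-2, 9]ᵀ
Result: (-2, 9)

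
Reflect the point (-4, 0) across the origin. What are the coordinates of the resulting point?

Reflection across origin: (-4, 0) → (4, 0)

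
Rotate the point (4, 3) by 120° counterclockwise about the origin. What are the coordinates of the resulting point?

Rotation matrix for 120°: [[cos 120°, -sin 120°], [sin 120°, cos 120°]] ≈ [[-0.500000, -0.866025], [0.866025, -0.500000]]
[[-0.500000, -0.866025], [0.866025, -0.500000]] × [4, 3]ᵀ ≈ [-4.5981, 1.9641]ᵀ
Result: (-4.5981, 1.9641)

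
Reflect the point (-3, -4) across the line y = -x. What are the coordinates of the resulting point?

Reflection across line y = -x: (-3, -4) → (4, 3)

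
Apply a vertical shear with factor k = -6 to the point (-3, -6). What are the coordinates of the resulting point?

Shear matrix for vertical shear with factor k = -6:
[[1, 0], [-6, 1]]
Result: (-3, -6) → (-3, 12)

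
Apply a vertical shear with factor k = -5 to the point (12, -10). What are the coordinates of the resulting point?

Shear matrix for vertical shear with factor k = -5:
[[1, 0], [-5, 1]]
Result: (12, -10) → (12, -70)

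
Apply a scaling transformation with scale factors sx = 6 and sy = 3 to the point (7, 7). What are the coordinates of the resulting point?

Scaling matrix:
[[6, 0], [0, 3]]
Result: (7 × 6, 7 × 3) = (42, 21)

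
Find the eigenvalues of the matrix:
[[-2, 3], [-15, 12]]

Characteristic equation: det(A - λI) = 0
λ² - (trace)λ + (det) = 0
trace = -2 + 12 = 10, det = (-2)(12) - (3)(-15) = 21
λ² - (10)λ + (21) = 0
λ = (10 ± √((10)² - 4·(21))) / 2 = (10 ± √16) / 2
Solving: λ = 3, 7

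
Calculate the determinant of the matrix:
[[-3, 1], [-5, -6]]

For a 2×2 matrix [[a, b], [c, d]], det = ad - bc
det = (-3)(-6) - (1)(-5) = 18 - -5 = 23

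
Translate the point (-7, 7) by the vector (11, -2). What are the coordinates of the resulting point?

Translation by (11, -2) (homogeneous matrix [[1, 0, 11], [0, 1, -2], [0, 0, 1]]):
x' = -7 + 11 = 4
y' = 7 + -2 = 5
Result: (4, 5)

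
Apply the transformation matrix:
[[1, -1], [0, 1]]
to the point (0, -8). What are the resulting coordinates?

Matrix multiplication:
[[1, -1], [0, 1]] × [0, -8]ᵀ
= [(1)(0) + (-1)(-8), (0)(0) + (1)(-8)]ᵀ
= [8, -8]ᵀ
Result: (8, -8)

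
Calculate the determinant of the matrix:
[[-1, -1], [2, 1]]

For a 2×2 matrix [[a, b], [c, d]], det = ad - bc
det = (-1)(1) - (-1)(2) = -1 - -2 = 1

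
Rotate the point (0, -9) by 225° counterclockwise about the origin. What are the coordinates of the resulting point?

Rotation matrix for 225°: [[cos 225°, -sin 225°], [sin 225°, cos 225°]] ≈ [[-0.707107, 0.707107], [-0.707107, -0.707107]]
[[-0.707107, 0.707107], [-0.707107, -0.707107]] × [0, -9]ᵀ ≈ [-6.3640, 6.3640]ᵀ
Result: (-6.3640, 6.3640)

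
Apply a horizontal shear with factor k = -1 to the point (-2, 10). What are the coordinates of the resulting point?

Shear matrix for horizontal shear with factor k = -1:
[[1, -1], [0, 1]]
Result: (-2, 10) → (-12, 10)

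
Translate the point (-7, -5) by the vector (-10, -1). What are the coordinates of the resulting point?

Translation by (-10, -1) (homogeneous matrix [[1, 0, -10], [0, 1, -1], [0, 0, 1]]):
x' = -7 + -10 = -17
y' = -5 + -1 = -6
Result: (-17, -6)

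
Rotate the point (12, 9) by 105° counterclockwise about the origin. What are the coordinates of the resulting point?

Rotation matrix for 105°: [[cos 105°, -sin 105°], [sin 105°, cos 105°]] ≈ [[-0.258819, -0.965926], [0.965926, -0.258819]]
[[-0.258819, -0.965926], [0.965926, -0.258819]] × [12, 9]ᵀ ≈ [-11.7992, 9.2617]ᵀ
Result: (-11.7992, 9.2617)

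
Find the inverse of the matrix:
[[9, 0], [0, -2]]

For [[a,b],[c,d]], inverse = (1/det)·[[d,-b],[-c,a]]
det = (9)(-2) - (0)(0) = -18 - 0 = -18
Inverse = (1/-18)·[[-2, 0], [0, 9]]
= [[1/9, 0], [0, -1/2]]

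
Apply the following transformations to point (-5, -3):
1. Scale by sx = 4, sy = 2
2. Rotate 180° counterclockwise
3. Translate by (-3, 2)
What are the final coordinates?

Step 1: Scale → (-20, -6)
Step 2: Rotate 180° → (20, 6)
Step 3: Translate → (17, 8)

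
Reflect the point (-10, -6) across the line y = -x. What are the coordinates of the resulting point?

Reflection across line y = -x: (-10, -6) → (6, 10)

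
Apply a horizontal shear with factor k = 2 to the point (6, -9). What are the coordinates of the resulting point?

Shear matrix for horizontal shear with factor k = 2:
[[1, 2], [0, 1]]
Result: (6, -9) → (-12, -9)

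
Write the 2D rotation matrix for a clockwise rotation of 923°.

Rotation matrix formula: [[cos θ, -sin θ], [sin θ, cos θ]]
A clockwise rotation by 923° is equivalent to a counterclockwise rotation by -923°.
For θ = -923°:
cos(-923°) = -0.9205
sin(-923°) = 0.3907
Result: [[-0.9205, -0.3907], [0.3907, -0.9205]]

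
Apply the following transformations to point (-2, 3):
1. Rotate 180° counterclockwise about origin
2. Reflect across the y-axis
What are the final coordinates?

Step 1: Rotate 180° → (2, -3)
Step 2: Reflect across y-axis → (-2, -3)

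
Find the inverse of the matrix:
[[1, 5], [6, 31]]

For [[a,b],[c,d]], inverse = (1/det)·[[d,-b],[-c,a]]
det = (1)(31) - (5)(6) = 31 - 30 = 1
Inverse = [[31, -5], [-6, 1]]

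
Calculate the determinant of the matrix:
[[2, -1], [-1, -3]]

For a 2×2 matrix [[a, b], [c, d]], det = ad - bc
det = (2)(-3) - (-1)(-1) = -6 - 1 = -7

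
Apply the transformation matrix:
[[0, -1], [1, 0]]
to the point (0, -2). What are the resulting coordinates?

Matrix multiplication:
[[0, -1], [1, 0]] × [0, -2]ᵀ
= [(0)(0) + (-1)(-2), (1)(0) + (0)(-2)]ᵀ
= [2, 0]ᵀ
Result: (2, 0)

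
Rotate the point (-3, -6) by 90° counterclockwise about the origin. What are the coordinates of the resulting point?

Rotation matrix for 90°: [[cos 90°, -sin 90°], [sin 90°, cos 90°]] = [[0, -1], [1, 0]]
[[0, -1], [1, 0]] × [-3, -6]ᵀ = [6, -3]ᵀ
Result: (6, -3)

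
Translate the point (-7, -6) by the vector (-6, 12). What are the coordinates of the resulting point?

Translation by (-6, 12) (homogeneous matrix [[1, 0, -6], [0, 1, 12], [0, 0, 1]]):
x' = -7 + -6 = -13
y' = -6 + 12 = 6
Result: (-13, 6)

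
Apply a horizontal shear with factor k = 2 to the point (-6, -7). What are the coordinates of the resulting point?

Shear matrix for horizontal shear with factor k = 2:
[[1, 2], [0, 1]]
Result: (-6, -7) → (-20, -7)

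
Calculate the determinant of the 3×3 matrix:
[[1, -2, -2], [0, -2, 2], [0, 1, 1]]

Expansion along first row:
det = 1·det([[-2,2],[1,1]]) - -2·det([[0,2],[0,1]]) + -2·det([[0,-2],[0,1]])
    = 1·(-2·1 - 2·1) - -2·(0·1 - 2·0) + -2·(0·1 - -2·0)
    = 1·-4 - -2·0 + -2·0
    = -4 + 0 + 0 = -4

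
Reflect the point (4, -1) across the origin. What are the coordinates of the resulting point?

Reflection across origin: (4, -1) → (-4, 1)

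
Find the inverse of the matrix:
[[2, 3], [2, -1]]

For [[a,b],[c,d]], inverse = (1/det)·[[d,-b],[-c,a]]
det = (2)(-1) - (3)(2) = -2 - 6 = -8
Inverse = (1/-8)·[[-1, -3], [-2, 2]]
= [[1/8, 3/8], [1/4, -1/4]]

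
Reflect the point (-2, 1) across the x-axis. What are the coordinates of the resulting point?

Reflection across x-axis: (-2, 1) → (-2, -1)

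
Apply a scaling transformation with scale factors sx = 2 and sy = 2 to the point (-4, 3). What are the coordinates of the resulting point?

Scaling matrix:
[[2, 0], [0, 2]]
Result: (-4 × 2, 3 × 2) = (-8, 6)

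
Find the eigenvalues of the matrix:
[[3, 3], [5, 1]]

Characteristic equation: det(A - λI) = 0
λ² - (trace)λ + (det) = 0
trace = 3 + 1 = 4, det = (3)(1) - (3)(5) = -12
λ² - (4)λ + (-12) = 0
λ = (4 ± √((4)² - 4·(-12))) / 2 = (4 ± √64) / 2
Solving: λ = -2, 6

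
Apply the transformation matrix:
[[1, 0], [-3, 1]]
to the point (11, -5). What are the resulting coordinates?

Matrix multiplication:
[[1, 0], [-3, 1]] × [11, -5]ᵀ
= [(1)(11) + (0)(-5), (-3)(11) + (1)(-5)]ᵀ
= [11, -38]ᵀ
Result: (11, -38)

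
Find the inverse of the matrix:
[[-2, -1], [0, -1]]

For [[a,b],[c,d]], inverse = (1/det)·[[d,-b],[-c,a]]
det = (-2)(-1) - (-1)(0) = 2 - 0 = 2
Inverse = (1/2)·[[-1, 1], [0, -2]]
= [[-1/2, 1/2], [0, -1]]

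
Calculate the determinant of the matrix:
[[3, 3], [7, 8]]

For a 2×2 matrix [[a, b], [c, d]], det = ad - bc
det = (3)(8) - (3)(7) = 24 - 21 = 3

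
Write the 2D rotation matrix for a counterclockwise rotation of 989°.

Rotation matrix formula: [[cos θ, -sin θ], [sin θ, cos θ]]
For θ = 989°:
cos(989°) = -0.0175
sin(989°) = -0.9998
Result: [[-0.0175, 0.9998], [-0.9998, -0.0175]]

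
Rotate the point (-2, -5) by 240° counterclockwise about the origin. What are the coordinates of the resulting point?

Rotation matrix for 240°: [[cos 240°, -sin 240°], [sin 240°, cos 240°]] ≈ [[-0.500000, 0.866025], [-0.866025, -0.500000]]
[[-0.500000, 0.866025], [-0.866025, -0.500000]] × [-2, -5]ᵀ ≈ [-3.3301, 4.2321]ᵀ
Result: (-3.3301, 4.2321)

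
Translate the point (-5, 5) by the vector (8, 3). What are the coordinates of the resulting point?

Translation by (8, 3) (homogeneous matrix [[1, 0, 8], [0, 1, 3], [0, 0, 1]]):
x' = -5 + 8 = 3
y' = 5 + 3 = 8
Result: (3, 8)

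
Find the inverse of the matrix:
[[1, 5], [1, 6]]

For [[a,b],[c,d]], inverse = (1/det)·[[d,-b],[-c,a]]
det = (1)(6) - (5)(1) = 6 - 5 = 1
Inverse = [[6, -5], [-1, 1]]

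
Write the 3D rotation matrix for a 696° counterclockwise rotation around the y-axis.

Rotation matrix for counterclockwise 696° around y-axis:
cos(696°) = 0.9135, sin(696°) = -0.4067
Result: [[0.9135, 0, -0.4067], [0, 1, 0], [0.4067, 0, 0.9135]]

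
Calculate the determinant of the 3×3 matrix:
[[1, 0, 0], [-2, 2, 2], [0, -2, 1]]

Expansion along first row:
det = 1·det([[2,2],[-2,1]]) - 0·det([[-2,2],[0,1]]) + 0·det([[-2,2],[0,-2]])
    = 1·(2·1 - 2·-2) - 0·(-2·1 - 2·0) + 0·(-2·-2 - 2·0)
    = 1·6 - 0·-2 + 0·4
    = 6 + 0 + 0 = 6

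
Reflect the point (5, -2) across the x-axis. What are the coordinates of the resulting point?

Reflection across x-axis: (5, -2) → (5, 2)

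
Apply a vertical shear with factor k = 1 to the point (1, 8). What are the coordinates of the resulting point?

Shear matrix for vertical shear with factor k = 1:
[[1, 0], [1, 1]]
Result: (1, 8) → (1, 9)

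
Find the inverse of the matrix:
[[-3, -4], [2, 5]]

For [[a,b],[c,d]], inverse = (1/det)·[[d,-b],[-c,a]]
det = (-3)(5) - (-4)(2) = -15 - -8 = -7
Inverse = (1/-7)·[[5, 4], [-2, -3]]
= [[-5/7, -4/7], [2/7, 3/7]]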